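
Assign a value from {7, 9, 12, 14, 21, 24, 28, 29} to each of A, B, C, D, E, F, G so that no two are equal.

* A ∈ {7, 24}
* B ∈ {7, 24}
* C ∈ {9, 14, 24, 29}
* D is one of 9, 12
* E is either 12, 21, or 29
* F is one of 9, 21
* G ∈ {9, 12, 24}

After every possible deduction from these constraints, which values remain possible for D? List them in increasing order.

The 7 variables draw from only 7 values {7, 9, 12, 14, 21, 24, 29}, so each is used; only C can be 14, hence C = 14.
The 6 still-open variables draw from only 6 values {7, 9, 12, 21, 24, 29}, so each is used; only E can be 29, hence E = 29.
The 5 still-open variables draw from only 5 values {7, 9, 12, 21, 24}, so each is used; only F can be 21, hence F = 21.
A and B share exactly the 2 values {7, 24}; by pigeonhole those values go to them, so strike 7, 24 from G.
No further eliminations apply; D can still be any of 9, 12.

9, 12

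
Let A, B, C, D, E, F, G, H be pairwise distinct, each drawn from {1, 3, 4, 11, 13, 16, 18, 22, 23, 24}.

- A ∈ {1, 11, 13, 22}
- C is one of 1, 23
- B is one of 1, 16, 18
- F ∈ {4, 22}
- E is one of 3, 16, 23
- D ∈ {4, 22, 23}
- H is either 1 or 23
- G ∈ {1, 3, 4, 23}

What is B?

18

The 2 variables C and H are confined to {1, 23}, which locks those values in; drop them from A, B, D, E, G.
D and F share exactly the 2 values {4, 22}; by pigeonhole those values go to them, so strike 4, 22 from A, G.
G has just one choice, so G = 3. Remove 3 from E.
E has just one choice, so E = 16. Eliminate 16 elsewhere: B.
So B = 18.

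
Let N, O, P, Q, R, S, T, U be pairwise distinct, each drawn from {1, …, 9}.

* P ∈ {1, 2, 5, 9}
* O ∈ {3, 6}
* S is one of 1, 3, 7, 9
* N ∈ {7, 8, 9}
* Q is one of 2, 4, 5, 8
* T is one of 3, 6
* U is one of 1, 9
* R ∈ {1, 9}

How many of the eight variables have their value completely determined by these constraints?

2

O and T share exactly the 2 values {3, 6}; by pigeonhole those values go to them, so strike 3, 6 from S.
R and U share exactly the 2 values {1, 9}; by pigeonhole those values go to them, so strike 1, 9 from N, P, S.
S has just one choice, so S = 7. Remove 7 from N.
N must be 8 (only option left). Strike 8 from Q.
Determined: N=8, S=7. The other variables each still have more than one consistent value. That makes 2.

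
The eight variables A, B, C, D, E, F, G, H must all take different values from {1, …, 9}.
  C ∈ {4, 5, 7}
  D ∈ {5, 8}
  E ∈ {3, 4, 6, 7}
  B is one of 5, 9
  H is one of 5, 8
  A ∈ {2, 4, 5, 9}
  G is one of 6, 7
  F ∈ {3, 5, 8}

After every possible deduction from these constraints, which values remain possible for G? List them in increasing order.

6, 7

The 8 variables together cover exactly {2, 3, 4, 5, 6, 7, 8, 9} — 8 values for 8 variables — and 2 appears only in A's list, so A = 2.
Among the 7 still-open variables, 9 fits only B (and all 7 values in {3, 4, 5, 6, 7, 8, 9} must be used), so B = 9.
D and H between them cover only {5, 8} — a naked pair. Remove those values from C, F.
F's domain is down to {3}, so F = 3. Eliminate 3 elsewhere: E.
No further eliminations apply; G can still be any of 6, 7.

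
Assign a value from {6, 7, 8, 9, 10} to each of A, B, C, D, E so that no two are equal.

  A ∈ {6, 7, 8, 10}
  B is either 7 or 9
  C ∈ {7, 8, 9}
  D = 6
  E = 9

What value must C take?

8

D has just one choice, so D = 6. Eliminate 6 elsewhere: A.
That leaves E = 9. Eliminate 9 elsewhere: B, C.
B's domain is down to {7}, so B = 7. Strike 7 from A, C.
So C = 8.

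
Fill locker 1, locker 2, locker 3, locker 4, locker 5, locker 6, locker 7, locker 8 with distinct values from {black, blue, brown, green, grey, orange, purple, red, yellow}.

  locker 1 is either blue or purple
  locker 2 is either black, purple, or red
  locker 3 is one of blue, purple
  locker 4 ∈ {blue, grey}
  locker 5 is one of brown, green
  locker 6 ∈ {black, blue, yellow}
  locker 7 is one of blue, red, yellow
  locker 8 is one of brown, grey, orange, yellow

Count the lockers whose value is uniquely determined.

The 2 variables locker 1 and locker 3 are confined to {blue, purple}, which locks those values in; drop them from locker 2, locker 4, locker 6, locker 7.
locker 4 must be grey (only option left). Strike grey from locker 8.
locker 2, locker 6, locker 7 between them cover only {black, red, yellow} — a naked triple. Remove those values from locker 8.
Determined: locker 4=grey. The other lockers each still have more than one consistent value. That makes 1.

1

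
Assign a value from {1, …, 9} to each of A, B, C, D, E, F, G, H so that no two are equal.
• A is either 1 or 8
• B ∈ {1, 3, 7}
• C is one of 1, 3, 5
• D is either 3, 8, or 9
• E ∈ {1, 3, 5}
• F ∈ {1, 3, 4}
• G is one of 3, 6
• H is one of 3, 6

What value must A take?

8

The 8 variables together cover exactly {1, 3, 4, 5, 6, 7, 8, 9} — 8 values for 8 variables — and 4 appears only in F's list, so F = 4.
The 7 still-open variables together cover exactly {1, 3, 5, 6, 7, 8, 9} — 7 values for 7 variables — and 7 appears only in B's list, so B = 7.
The 6 still-open variables together cover exactly {1, 3, 5, 6, 8, 9} — 6 values for 6 variables — and 9 appears only in D's list, so D = 9.
Among the 5 still-open variables, 8 fits only A (and all 5 values in {1, 3, 5, 6, 8} must be used), so A = 8.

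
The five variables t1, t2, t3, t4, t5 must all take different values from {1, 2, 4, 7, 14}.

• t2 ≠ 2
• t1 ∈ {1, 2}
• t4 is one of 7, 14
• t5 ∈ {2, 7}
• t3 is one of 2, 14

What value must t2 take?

4

The 5 variables together cover exactly {1, 2, 4, 7, 14} — 5 values for 5 variables — and 4 appears only in t2's list, so t2 = 4.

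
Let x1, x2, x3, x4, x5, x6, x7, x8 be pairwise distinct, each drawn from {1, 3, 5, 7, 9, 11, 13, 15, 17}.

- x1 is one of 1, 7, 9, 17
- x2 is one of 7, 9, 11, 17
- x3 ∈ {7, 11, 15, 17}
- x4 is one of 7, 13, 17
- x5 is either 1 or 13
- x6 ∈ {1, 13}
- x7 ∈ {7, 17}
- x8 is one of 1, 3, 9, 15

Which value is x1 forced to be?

9

Among the 8 variables, 3 fits only x8 (and all 8 values in {1, 3, 7, 9, 11, 13, 15, 17} must be used), so x8 = 3.
Among the 7 still-open variables, 15 fits only x3 (and all 7 values in {1, 7, 9, 11, 13, 15, 17} must be used), so x3 = 15.
Among the 6 still-open variables, 11 fits only x2 (and all 6 values in {1, 7, 9, 11, 13, 17} must be used), so x2 = 11.
The 5 still-open variables together cover exactly {1, 7, 9, 13, 17} — 5 values for 5 variables — and 9 appears only in x1's list, so x1 = 9.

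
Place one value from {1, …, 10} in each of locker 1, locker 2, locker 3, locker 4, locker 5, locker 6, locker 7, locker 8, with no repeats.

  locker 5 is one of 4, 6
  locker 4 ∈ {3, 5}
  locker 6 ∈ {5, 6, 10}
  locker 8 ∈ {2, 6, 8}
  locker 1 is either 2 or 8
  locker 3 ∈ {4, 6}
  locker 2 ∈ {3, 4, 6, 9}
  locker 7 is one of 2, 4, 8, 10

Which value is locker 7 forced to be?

The 8 variables together cover exactly {2, 3, 4, 5, 6, 8, 9, 10} — 8 values for 8 variables — and 9 appears only in locker 2's list, so locker 2 = 9.
Among the 7 still-open variables, 3 fits only locker 4 (and all 7 values in {2, 3, 4, 5, 6, 8, 10} must be used), so locker 4 = 3.
The 6 still-open variables draw from only 6 values {2, 4, 5, 6, 8, 10}, so each is used; only locker 6 can be 5, hence locker 6 = 5.
The 5 still-open variables draw from only 5 values {2, 4, 6, 8, 10}, so each is used; only locker 7 can be 10, hence locker 7 = 10.

10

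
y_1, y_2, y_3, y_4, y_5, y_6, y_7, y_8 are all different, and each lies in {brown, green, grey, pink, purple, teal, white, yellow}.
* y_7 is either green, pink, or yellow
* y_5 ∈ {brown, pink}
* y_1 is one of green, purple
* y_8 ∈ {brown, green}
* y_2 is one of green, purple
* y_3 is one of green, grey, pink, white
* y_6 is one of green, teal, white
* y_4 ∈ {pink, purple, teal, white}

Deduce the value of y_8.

Among the 8 variables, grey fits only y_3 (and all 8 values in {brown, green, grey, pink, purple, teal, white, yellow} must be used), so y_3 = grey.
Among the 7 still-open variables, yellow fits only y_7 (and all 7 values in {brown, green, pink, purple, teal, white, yellow} must be used), so y_7 = yellow.
y_1 and y_2 share exactly the 2 values {green, purple}; by pigeonhole those values go to them, so strike green, purple from y_4, y_6, y_8.
So y_8 = brown.

brown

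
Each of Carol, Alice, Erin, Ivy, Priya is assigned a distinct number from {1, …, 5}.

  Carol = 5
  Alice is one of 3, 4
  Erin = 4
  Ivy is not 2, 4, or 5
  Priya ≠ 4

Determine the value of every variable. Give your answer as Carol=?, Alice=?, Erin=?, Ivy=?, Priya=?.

Carol's domain is down to {5}, so Carol = 5. Eliminate 5 elsewhere: Priya.
Erin's domain is down to {4}, so Erin = 4. Strike 4 from Alice.
Alice's domain is down to {3}, so Alice = 3. So Ivy, Priya can't be 3.
Ivy's domain is down to {1}, so Ivy = 1. So Priya can't be 1.
That leaves Priya = 2.

Carol=5, Alice=3, Erin=4, Ivy=1, Priya=2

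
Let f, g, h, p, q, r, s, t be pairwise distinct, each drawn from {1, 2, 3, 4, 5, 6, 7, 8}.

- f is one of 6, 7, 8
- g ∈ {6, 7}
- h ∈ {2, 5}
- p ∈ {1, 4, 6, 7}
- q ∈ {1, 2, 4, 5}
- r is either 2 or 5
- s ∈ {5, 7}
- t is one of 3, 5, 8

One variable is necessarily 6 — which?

Among the 8 variables, 3 fits only t (and all 8 values in {1, 2, 3, 4, 5, 6, 7, 8} must be used), so t = 3.
The 7 still-open variables together cover exactly {1, 2, 4, 5, 6, 7, 8} — 7 values for 7 variables — and 8 appears only in f's list, so f = 8.
The 2 variables h and r are confined to {2, 5}, which locks those values in; drop them from q, s.
s has just one choice, so s = 7. Remove 7 from g, p.
So 6 goes to g.

g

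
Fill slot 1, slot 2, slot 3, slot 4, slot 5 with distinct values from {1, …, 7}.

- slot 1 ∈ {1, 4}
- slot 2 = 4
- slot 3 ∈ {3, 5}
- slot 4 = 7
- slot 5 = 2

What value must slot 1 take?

1

slot 2 has just one choice, so slot 2 = 4. Eliminate 4 elsewhere: slot 1.
So slot 1 = 1.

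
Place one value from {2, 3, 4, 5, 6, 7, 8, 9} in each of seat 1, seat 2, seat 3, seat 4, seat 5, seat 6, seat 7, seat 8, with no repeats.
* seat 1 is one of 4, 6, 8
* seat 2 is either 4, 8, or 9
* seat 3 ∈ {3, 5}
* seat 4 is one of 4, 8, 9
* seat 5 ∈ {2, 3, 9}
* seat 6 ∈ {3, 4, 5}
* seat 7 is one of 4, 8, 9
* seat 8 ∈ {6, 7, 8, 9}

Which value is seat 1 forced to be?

6

The 8 variables draw from only 8 values {2, 3, 4, 5, 6, 7, 8, 9}, so each is used; only seat 5 can be 2, hence seat 5 = 2.
The 7 still-open variables together cover exactly {3, 4, 5, 6, 7, 8, 9} — 7 values for 7 variables — and 7 appears only in seat 8's list, so seat 8 = 7.
The 6 still-open variables draw from only 6 values {3, 4, 5, 6, 8, 9}, so each is used; only seat 1 can be 6, hence seat 1 = 6.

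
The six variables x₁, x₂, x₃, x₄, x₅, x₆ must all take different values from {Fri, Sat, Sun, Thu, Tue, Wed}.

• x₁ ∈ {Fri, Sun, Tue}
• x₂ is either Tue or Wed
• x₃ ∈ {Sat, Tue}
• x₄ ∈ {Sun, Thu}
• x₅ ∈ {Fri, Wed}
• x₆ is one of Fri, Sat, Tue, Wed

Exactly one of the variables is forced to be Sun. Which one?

x₁

Among the 6 variables, Thu fits only x₄ (and all 6 values in {Fri, Sat, Sun, Thu, Tue, Wed} must be used), so x₄ = Thu.
The 5 still-open variables draw from only 5 values {Fri, Sat, Sun, Tue, Wed}, so each is used; only x₁ can be Sun, hence x₁ = Sun.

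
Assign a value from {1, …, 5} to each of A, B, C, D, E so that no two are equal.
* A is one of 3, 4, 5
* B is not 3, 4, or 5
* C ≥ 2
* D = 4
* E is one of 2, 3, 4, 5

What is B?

1

D must be 4 (only option left). Remove 4 from A, C, E.
The 4 still-open variables draw from only 4 values {1, 2, 3, 5}, so each is used; only B can be 1, hence B = 1.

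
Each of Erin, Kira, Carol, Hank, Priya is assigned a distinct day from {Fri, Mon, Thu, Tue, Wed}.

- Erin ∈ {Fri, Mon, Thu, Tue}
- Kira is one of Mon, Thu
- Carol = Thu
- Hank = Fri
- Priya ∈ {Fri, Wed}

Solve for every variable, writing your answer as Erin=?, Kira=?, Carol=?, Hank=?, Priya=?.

Carol has just one choice, so Carol = Thu. Eliminate Thu elsewhere: Erin, Kira.
Hank must be Fri (only option left). So Erin, Priya can't be Fri.
Priya has just one choice, so Priya = Wed.
Kira must be Mon (only option left). Strike Mon from Erin.
Erin's domain is down to {Tue}, so Erin = Tue.

Erin=Tue, Kira=Mon, Carol=Thu, Hank=Fri, Priya=Wed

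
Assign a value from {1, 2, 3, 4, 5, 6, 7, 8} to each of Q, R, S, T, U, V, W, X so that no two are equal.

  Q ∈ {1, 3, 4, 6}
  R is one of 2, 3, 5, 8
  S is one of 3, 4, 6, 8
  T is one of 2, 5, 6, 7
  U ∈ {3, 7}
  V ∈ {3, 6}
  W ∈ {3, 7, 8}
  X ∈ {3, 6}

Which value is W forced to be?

The 8 variables together cover exactly {1, 2, 3, 4, 5, 6, 7, 8} — 8 values for 8 variables — and 1 appears only in Q's list, so Q = 1.
The 7 still-open variables draw from only 7 values {2, 3, 4, 5, 6, 7, 8}, so each is used; only S can be 4, hence S = 4.
V and X share exactly the 2 values {3, 6}; by pigeonhole those values go to them, so strike 3, 6 from R, T, U, W.
U's domain is down to {7}, so U = 7. Strike 7 from T, W.
So W = 8.

8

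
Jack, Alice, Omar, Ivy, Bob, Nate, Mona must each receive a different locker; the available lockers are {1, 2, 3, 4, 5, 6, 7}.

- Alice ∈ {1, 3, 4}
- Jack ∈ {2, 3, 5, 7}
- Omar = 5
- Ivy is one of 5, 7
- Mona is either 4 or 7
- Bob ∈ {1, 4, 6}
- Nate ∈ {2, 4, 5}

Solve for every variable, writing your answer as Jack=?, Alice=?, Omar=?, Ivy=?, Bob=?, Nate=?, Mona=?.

Jack=3, Alice=1, Omar=5, Ivy=7, Bob=6, Nate=2, Mona=4

Omar has just one choice, so Omar = 5. Remove 5 from Jack, Ivy, Nate.
That leaves Ivy = 7. So Jack, Mona can't be 7.
Mona's domain is down to {4}, so Mona = 4. Remove 4 from Alice, Bob, Nate.
Nate must be 2 (only option left). So Jack can't be 2.
Jack must be 3 (only option left). Eliminate 3 elsewhere: Alice.
That leaves Alice = 1. Remove 1 from Bob.
Bob's domain is down to {6}, so Bob = 6.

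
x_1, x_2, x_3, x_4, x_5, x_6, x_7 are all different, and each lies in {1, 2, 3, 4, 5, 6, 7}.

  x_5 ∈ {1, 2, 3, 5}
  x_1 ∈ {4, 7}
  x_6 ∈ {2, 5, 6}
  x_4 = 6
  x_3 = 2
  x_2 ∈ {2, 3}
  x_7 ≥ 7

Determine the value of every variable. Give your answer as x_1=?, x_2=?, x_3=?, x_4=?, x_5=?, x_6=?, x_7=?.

x_3 must be 2 (only option left). Eliminate 2 elsewhere: x_2, x_5, x_6.
x_4's domain is down to {6}, so x_4 = 6. Strike 6 from x_6.
That leaves x_6 = 5. Remove 5 from x_5.
x_7 must be 7 (only option left). So x_1 can't be 7.
x_1 has just one choice, so x_1 = 4.
That leaves x_2 = 3. Remove 3 from x_5.
x_5's domain is down to {1}, so x_5 = 1.

x_1=4, x_2=3, x_3=2, x_4=6, x_5=1, x_6=5, x_7=7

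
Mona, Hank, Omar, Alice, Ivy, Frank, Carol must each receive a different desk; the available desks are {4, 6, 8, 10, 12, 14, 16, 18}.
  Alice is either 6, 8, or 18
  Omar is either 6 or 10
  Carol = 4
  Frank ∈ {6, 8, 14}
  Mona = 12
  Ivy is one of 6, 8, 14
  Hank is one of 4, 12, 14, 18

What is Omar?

10

Mona must be 12 (only option left). Strike 12 from Hank.
Carol's domain is down to {4}, so Carol = 4. Eliminate 4 elsewhere: Hank.
Among the 5 still-open variables, 10 fits only Omar (and all 5 values in {6, 8, 10, 14, 18} must be used), so Omar = 10.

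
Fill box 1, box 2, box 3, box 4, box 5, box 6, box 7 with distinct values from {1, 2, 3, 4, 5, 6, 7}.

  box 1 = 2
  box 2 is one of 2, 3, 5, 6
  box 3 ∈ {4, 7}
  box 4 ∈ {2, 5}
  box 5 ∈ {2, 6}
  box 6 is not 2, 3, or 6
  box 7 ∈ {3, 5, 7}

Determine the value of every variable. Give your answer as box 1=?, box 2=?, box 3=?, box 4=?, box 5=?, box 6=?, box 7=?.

box 1's domain is down to {2}, so box 1 = 2. Eliminate 2 elsewhere: box 2, box 4, box 5.
box 4's domain is down to {5}, so box 4 = 5. So box 2, box 6, box 7 can't be 5.
box 5's domain is down to {6}, so box 5 = 6. So box 2 can't be 6.
box 2 must be 3 (only option left). Strike 3 from box 7.
box 7 must be 7 (only option left). So box 3, box 6 can't be 7.
box 3 has just one choice, so box 3 = 4. Eliminate 4 elsewhere: box 6.
box 6 must be 1 (only option left).

box 1=2, box 2=3, box 3=4, box 4=5, box 5=6, box 6=1, box 7=7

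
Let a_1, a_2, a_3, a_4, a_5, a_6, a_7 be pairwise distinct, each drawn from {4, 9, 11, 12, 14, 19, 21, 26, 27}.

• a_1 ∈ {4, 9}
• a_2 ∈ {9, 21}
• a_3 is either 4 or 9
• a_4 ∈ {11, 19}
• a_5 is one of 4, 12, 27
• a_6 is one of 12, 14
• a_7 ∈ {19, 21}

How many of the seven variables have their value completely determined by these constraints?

a_1 and a_3 between them cover only {4, 9} — a naked pair. Remove those values from a_2, a_5.
That leaves a_2 = 21. Strike 21 from a_7.
a_7 has just one choice, so a_7 = 19. So a_4 can't be 19.
a_4 must be 11 (only option left).
Determined: a_2=21, a_4=11, a_7=19. The other variables each still have more than one consistent value. That makes 3.

3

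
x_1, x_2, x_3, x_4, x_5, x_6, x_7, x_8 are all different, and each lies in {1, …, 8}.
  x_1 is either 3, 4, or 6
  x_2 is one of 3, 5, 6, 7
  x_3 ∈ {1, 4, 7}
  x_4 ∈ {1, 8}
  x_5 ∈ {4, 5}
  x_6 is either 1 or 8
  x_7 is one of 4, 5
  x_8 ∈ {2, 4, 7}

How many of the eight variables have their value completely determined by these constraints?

The 8 variables together cover exactly {1, 2, 3, 4, 5, 6, 7, 8} — 8 values for 8 variables — and 2 appears only in x_8's list, so x_8 = 2.
x_4 and x_6 share exactly the 2 values {1, 8}; by pigeonhole those values go to them, so strike 1, 8 from x_3.
x_5 and x_7 share exactly the 2 values {4, 5}; by pigeonhole those values go to them, so strike 4, 5 from x_1, x_2, x_3.
x_3's domain is down to {7}, so x_3 = 7. Eliminate 7 elsewhere: x_2.
Determined: x_3=7, x_8=2. The other variables each still have more than one consistent value. That makes 2.

2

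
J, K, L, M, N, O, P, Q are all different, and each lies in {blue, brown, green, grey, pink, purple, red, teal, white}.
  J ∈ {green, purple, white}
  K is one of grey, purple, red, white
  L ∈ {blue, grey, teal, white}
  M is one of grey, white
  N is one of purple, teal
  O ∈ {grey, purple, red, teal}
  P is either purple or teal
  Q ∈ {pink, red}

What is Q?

Among the 8 variables, blue fits only L (and all 8 values in {blue, green, grey, pink, purple, red, teal, white} must be used), so L = blue.
Among the 7 still-open variables, green fits only J (and all 7 values in {green, grey, pink, purple, red, teal, white} must be used), so J = green.
The 6 still-open variables together cover exactly {grey, pink, purple, red, teal, white} — 6 values for 6 variables — and pink appears only in Q's list, so Q = pink.

pink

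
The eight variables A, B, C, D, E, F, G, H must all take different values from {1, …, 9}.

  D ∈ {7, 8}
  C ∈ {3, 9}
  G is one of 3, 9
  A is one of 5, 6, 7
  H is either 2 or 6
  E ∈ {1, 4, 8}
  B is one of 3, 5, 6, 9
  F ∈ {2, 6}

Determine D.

C and G share exactly the 2 values {3, 9}; by pigeonhole those values go to them, so strike 3, 9 from B.
The 2 variables F and H are confined to {2, 6}, which locks those values in; drop them from A, B.
B must be 5 (only option left). Strike 5 from A.
A's domain is down to {7}, so A = 7. Strike 7 from D.
So D = 8.

8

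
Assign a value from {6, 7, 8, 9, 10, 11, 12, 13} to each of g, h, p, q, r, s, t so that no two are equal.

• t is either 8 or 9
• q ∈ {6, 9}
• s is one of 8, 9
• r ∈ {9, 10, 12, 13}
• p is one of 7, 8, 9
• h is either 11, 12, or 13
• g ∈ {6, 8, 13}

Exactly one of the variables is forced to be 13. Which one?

g

s and t share exactly the 2 values {8, 9}; by pigeonhole those values go to them, so strike 8, 9 from g, p, q, r.
p must be 7 (only option left).
That leaves q = 6. So g can't be 6.
So 13 goes to g.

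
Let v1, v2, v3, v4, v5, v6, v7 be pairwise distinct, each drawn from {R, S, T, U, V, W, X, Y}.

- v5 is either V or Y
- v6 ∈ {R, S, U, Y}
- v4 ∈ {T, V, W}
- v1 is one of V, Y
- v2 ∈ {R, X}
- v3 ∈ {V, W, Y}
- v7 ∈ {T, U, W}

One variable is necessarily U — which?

v1 and v5 share exactly the 2 values {V, Y}; by pigeonhole those values go to them, so strike V, Y from v3, v4, v6.
That leaves v3 = W. Remove W from v4, v7.
v4 has just one choice, so v4 = T. Eliminate T elsewhere: v7.
So U goes to v7.

v7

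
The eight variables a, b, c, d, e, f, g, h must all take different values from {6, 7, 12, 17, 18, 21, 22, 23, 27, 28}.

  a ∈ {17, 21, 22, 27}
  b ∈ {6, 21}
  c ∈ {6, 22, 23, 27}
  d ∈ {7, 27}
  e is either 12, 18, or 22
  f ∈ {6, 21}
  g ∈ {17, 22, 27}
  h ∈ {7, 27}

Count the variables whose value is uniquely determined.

1

The 2 variables b and f are confined to {6, 21}, which locks those values in; drop them from a, c.
d and h share exactly the 2 values {7, 27}; by pigeonhole those values go to them, so strike 7, 27 from a, c, g.
a and g share exactly the 2 values {17, 22}; by pigeonhole those values go to them, so strike 17, 22 from c, e.
c must be 23 (only option left).
Determined: c=23. The other variables each still have more than one consistent value. That makes 1.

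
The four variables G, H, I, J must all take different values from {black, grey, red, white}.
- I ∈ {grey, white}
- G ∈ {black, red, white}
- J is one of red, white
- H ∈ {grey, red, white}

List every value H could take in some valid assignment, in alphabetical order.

grey, red, white

Among the 4 variables, black fits only G (and all 4 values in {black, grey, red, white} must be used), so G = black.
No further eliminations apply; H can still be any of grey, red, white.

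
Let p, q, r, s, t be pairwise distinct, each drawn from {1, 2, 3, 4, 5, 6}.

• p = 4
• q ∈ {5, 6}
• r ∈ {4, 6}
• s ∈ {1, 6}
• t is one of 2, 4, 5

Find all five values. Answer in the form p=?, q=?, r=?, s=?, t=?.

p=4, q=5, r=6, s=1, t=2

p has just one choice, so p = 4. Strike 4 from r, t.
r's domain is down to {6}, so r = 6. Remove 6 from q, s.
s's domain is down to {1}, so s = 1.
q must be 5 (only option left). Remove 5 from t.
That leaves t = 2.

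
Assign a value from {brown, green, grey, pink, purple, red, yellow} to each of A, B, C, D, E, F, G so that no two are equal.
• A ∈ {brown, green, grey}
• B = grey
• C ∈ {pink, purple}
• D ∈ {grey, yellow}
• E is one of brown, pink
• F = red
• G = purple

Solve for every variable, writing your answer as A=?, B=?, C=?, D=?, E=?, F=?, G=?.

B's domain is down to {grey}, so B = grey. So A, D can't be grey.
D has just one choice, so D = yellow.
F must be red (only option left).
That leaves G = purple. Eliminate purple elsewhere: C.
C's domain is down to {pink}, so C = pink. Eliminate pink elsewhere: E.
E's domain is down to {brown}, so E = brown. Remove brown from A.
A has just one choice, so A = green.

A=green, B=grey, C=pink, D=yellow, E=brown, F=red, G=purple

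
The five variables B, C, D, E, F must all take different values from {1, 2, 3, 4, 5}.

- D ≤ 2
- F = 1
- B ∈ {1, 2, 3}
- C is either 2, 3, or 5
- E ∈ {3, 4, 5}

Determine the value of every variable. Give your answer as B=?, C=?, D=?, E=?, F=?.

F's domain is down to {1}, so F = 1. So B, D can't be 1.
D's domain is down to {2}, so D = 2. Remove 2 from B, C.
B's domain is down to {3}, so B = 3. Strike 3 from C, E.
C must be 5 (only option left). Remove 5 from E.
E must be 4 (only option left).

B=3, C=5, D=2, E=4, F=1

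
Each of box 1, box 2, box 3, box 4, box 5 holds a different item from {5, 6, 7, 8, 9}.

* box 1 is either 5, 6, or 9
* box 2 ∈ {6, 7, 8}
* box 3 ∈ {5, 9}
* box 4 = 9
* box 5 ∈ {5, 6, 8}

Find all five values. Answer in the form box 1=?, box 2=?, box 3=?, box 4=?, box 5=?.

box 1=6, box 2=7, box 3=5, box 4=9, box 5=8

box 4 must be 9 (only option left). So box 1, box 3 can't be 9.
box 3's domain is down to {5}, so box 3 = 5. Eliminate 5 elsewhere: box 1, box 5.
box 1 has just one choice, so box 1 = 6. So box 2, box 5 can't be 6.
box 5 has just one choice, so box 5 = 8. So box 2 can't be 8.
box 2 must be 7 (only option left).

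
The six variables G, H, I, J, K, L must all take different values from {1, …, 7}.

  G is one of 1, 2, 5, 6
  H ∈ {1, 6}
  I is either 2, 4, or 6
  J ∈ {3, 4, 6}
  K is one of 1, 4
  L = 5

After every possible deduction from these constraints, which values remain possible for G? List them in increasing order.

1, 2, 6

L's domain is down to {5}, so L = 5. Remove 5 from G.
The 5 still-open variables together cover exactly {1, 2, 3, 4, 6} — 5 values for 5 variables — and 3 appears only in J's list, so J = 3.
No further eliminations apply; G can still be any of 1, 2, 6.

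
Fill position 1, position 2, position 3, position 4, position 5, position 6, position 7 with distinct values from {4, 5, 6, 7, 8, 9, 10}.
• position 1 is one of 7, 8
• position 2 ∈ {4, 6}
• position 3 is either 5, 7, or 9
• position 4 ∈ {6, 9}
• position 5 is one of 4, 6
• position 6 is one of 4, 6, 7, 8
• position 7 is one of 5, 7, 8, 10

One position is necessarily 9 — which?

position 4

Among the 7 variables, 10 fits only position 7 (and all 7 values in {4, 5, 6, 7, 8, 9, 10} must be used), so position 7 = 10.
Among the 6 still-open variables, 5 fits only position 3 (and all 6 values in {4, 5, 6, 7, 8, 9} must be used), so position 3 = 5.
The 5 still-open variables draw from only 5 values {4, 6, 7, 8, 9}, so each is used; only position 4 can be 9, hence position 4 = 9.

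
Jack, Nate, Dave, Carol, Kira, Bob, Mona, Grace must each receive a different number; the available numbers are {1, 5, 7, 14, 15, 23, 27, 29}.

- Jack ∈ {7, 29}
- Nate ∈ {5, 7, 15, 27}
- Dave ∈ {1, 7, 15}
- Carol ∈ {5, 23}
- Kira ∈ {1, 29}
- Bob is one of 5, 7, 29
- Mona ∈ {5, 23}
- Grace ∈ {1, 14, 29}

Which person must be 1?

Among the 8 variables, 14 fits only Grace (and all 8 values in {1, 5, 7, 14, 15, 23, 27, 29} must be used), so Grace = 14.
Among the 7 still-open variables, 27 fits only Nate (and all 7 values in {1, 5, 7, 15, 23, 27, 29} must be used), so Nate = 27.
The 6 still-open variables together cover exactly {1, 5, 7, 15, 23, 29} — 6 values for 6 variables — and 15 appears only in Dave's list, so Dave = 15.
The 5 still-open variables draw from only 5 values {1, 5, 7, 23, 29}, so each is used; only Kira can be 1, hence Kira = 1.

Kira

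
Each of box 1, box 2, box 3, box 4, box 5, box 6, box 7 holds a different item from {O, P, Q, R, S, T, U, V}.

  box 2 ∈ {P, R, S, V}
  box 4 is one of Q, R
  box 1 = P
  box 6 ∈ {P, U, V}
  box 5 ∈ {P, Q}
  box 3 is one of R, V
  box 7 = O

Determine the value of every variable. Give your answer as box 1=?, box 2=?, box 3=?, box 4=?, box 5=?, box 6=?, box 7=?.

box 1 has just one choice, so box 1 = P. Remove P from box 2, box 5, box 6.
box 5 has just one choice, so box 5 = Q. Remove Q from box 4.
That leaves box 7 = O.
That leaves box 4 = R. Eliminate R elsewhere: box 2, box 3.
box 3 must be V (only option left). So box 2, box 6 can't be V.
box 6 must be U (only option left).
box 2's domain is down to {S}, so box 2 = S.

box 1=P, box 2=S, box 3=V, box 4=R, box 5=Q, box 6=U, box 7=O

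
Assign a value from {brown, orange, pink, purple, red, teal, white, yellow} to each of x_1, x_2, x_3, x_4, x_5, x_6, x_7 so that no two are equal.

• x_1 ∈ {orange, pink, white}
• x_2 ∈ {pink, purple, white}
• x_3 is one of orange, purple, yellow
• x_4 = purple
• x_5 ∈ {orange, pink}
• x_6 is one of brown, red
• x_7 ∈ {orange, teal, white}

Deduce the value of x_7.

x_4's domain is down to {purple}, so x_4 = purple. Eliminate purple elsewhere: x_2, x_3.
The 3 variables x_1, x_2, x_5 are confined to {orange, pink, white}, which locks those values in; drop them from x_3, x_7.
So x_7 = teal.

teal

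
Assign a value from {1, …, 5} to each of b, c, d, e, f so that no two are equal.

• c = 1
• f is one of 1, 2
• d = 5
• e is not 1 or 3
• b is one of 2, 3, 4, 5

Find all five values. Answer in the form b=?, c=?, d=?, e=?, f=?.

b=3, c=1, d=5, e=4, f=2

c's domain is down to {1}, so c = 1. Eliminate 1 elsewhere: f.
d's domain is down to {5}, so d = 5. Strike 5 from b, e.
f has just one choice, so f = 2. Remove 2 from b, e.
e has just one choice, so e = 4. So b can't be 4.
b has just one choice, so b = 3.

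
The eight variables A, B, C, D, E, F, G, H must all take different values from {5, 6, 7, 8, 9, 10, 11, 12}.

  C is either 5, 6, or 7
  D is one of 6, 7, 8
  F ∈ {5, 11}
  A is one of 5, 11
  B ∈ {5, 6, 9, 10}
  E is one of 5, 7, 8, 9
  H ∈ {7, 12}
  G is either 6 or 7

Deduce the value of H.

The 8 variables draw from only 8 values {5, 6, 7, 8, 9, 10, 11, 12}, so each is used; only B can be 10, hence B = 10.
The 7 still-open variables together cover exactly {5, 6, 7, 8, 9, 11, 12} — 7 values for 7 variables — and 9 appears only in E's list, so E = 9.
The 6 still-open variables draw from only 6 values {5, 6, 7, 8, 11, 12}, so each is used; only D can be 8, hence D = 8.
The 5 still-open variables draw from only 5 values {5, 6, 7, 11, 12}, so each is used; only H can be 12, hence H = 12.

12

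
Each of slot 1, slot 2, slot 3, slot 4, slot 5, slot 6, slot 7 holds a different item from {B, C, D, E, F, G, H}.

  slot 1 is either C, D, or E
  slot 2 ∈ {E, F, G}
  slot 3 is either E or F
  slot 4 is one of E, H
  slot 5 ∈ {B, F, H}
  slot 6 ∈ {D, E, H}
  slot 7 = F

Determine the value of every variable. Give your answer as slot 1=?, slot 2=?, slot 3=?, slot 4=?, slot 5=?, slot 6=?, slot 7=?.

slot 1=C, slot 2=G, slot 3=E, slot 4=H, slot 5=B, slot 6=D, slot 7=F

slot 7's domain is down to {F}, so slot 7 = F. Remove F from slot 2, slot 3, slot 5.
slot 3 must be E (only option left). So slot 1, slot 2, slot 4, slot 6 can't be E.
slot 4's domain is down to {H}, so slot 4 = H. Remove H from slot 5, slot 6.
slot 5's domain is down to {B}, so slot 5 = B.
slot 6's domain is down to {D}, so slot 6 = D. So slot 1 can't be D.
That leaves slot 1 = C.
That leaves slot 2 = G.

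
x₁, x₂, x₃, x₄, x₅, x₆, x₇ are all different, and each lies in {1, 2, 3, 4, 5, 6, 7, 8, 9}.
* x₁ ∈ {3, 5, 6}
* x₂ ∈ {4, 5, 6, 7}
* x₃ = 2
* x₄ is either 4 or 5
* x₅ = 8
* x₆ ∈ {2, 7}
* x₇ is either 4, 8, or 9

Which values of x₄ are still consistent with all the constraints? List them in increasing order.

4, 5

x₃ must be 2 (only option left). Strike 2 from x₆.
x₅ has just one choice, so x₅ = 8. Eliminate 8 elsewhere: x₇.
That leaves x₆ = 7. Strike 7 from x₂.
No further eliminations apply; x₄ can still be any of 4, 5.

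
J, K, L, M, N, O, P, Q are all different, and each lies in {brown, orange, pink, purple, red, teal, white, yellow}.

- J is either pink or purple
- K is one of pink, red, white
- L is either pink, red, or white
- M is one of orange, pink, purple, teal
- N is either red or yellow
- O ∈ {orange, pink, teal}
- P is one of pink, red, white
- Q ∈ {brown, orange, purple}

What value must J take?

The 8 variables together cover exactly {brown, orange, pink, purple, red, teal, white, yellow} — 8 values for 8 variables — and brown appears only in Q's list, so Q = brown.
The 7 still-open variables together cover exactly {orange, pink, purple, red, teal, white, yellow} — 7 values for 7 variables — and yellow appears only in N's list, so N = yellow.
K, L, P share exactly the 3 values {pink, red, white}; by pigeonhole those values go to them, so strike pink, red, white from J, M, O.
So J = purple.

purple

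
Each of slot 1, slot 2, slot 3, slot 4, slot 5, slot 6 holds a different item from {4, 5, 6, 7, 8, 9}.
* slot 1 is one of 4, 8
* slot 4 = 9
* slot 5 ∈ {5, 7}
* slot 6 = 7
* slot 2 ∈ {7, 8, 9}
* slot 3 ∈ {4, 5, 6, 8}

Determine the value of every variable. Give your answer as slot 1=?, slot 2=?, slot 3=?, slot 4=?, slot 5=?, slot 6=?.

slot 4's domain is down to {9}, so slot 4 = 9. Eliminate 9 elsewhere: slot 2.
slot 6 has just one choice, so slot 6 = 7. Eliminate 7 elsewhere: slot 2, slot 5.
slot 2 has just one choice, so slot 2 = 8. Strike 8 from slot 1, slot 3.
slot 5's domain is down to {5}, so slot 5 = 5. So slot 3 can't be 5.
slot 1 has just one choice, so slot 1 = 4. Eliminate 4 elsewhere: slot 3.
That leaves slot 3 = 6.

slot 1=4, slot 2=8, slot 3=6, slot 4=9, slot 5=5, slot 6=7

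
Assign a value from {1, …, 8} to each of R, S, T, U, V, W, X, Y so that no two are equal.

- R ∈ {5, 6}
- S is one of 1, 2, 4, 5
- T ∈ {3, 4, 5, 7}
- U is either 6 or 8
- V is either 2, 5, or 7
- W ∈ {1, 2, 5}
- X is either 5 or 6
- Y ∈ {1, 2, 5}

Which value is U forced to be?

8

The 8 variables together cover exactly {1, 2, 3, 4, 5, 6, 7, 8} — 8 values for 8 variables — and 3 appears only in T's list, so T = 3.
Among the 7 still-open variables, 4 fits only S (and all 7 values in {1, 2, 4, 5, 6, 7, 8} must be used), so S = 4.
Among the 6 still-open variables, 7 fits only V (and all 6 values in {1, 2, 5, 6, 7, 8} must be used), so V = 7.
The 5 still-open variables together cover exactly {1, 2, 5, 6, 8} — 5 values for 5 variables — and 8 appears only in U's list, so U = 8.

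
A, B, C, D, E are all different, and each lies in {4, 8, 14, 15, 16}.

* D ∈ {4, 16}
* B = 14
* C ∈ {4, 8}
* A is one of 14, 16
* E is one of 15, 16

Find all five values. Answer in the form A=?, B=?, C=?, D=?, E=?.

A=16, B=14, C=8, D=4, E=15

B has just one choice, so B = 14. Strike 14 from A.
A must be 16 (only option left). Strike 16 from D, E.
D must be 4 (only option left). Strike 4 from C.
E must be 15 (only option left).
C's domain is down to {8}, so C = 8.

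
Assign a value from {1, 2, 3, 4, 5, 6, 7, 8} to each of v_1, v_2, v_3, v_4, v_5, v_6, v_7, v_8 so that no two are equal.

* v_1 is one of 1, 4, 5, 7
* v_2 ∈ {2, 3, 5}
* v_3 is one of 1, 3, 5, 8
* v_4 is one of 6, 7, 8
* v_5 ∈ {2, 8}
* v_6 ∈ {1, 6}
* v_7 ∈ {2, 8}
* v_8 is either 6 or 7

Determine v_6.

1

The 8 variables draw from only 8 values {1, 2, 3, 4, 5, 6, 7, 8}, so each is used; only v_1 can be 4, hence v_1 = 4.
v_5 and v_7 between them cover only {2, 8} — a naked pair. Remove those values from v_2, v_3, v_4.
The 2 variables v_4 and v_8 are confined to {6, 7}, which locks those values in; drop them from v_6.
So v_6 = 1.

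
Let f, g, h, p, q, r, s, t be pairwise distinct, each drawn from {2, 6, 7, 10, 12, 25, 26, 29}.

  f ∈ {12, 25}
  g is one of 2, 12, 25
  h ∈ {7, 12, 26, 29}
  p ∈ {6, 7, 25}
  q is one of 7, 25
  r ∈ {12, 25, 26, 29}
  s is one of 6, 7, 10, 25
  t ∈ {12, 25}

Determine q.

Among the 8 variables, 2 fits only g (and all 8 values in {2, 6, 7, 10, 12, 25, 26, 29} must be used), so g = 2.
The 7 still-open variables draw from only 7 values {6, 7, 10, 12, 25, 26, 29}, so each is used; only s can be 10, hence s = 10.
The 6 still-open variables draw from only 6 values {6, 7, 12, 25, 26, 29}, so each is used; only p can be 6, hence p = 6.
The 2 variables f and t are confined to {12, 25}, which locks those values in; drop them from h, q, r.
So q = 7.

7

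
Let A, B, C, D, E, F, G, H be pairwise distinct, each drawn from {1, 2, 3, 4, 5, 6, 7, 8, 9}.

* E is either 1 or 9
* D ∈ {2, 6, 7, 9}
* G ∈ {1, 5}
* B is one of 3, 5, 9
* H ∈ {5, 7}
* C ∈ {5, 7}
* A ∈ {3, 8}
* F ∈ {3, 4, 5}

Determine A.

8

The 2 variables C and H are confined to {5, 7}, which locks those values in; drop them from B, D, F, G.
G's domain is down to {1}, so G = 1. Eliminate 1 elsewhere: E.
That leaves E = 9. Strike 9 from B, D.
B must be 3 (only option left). Remove 3 from A, F.
So A = 8.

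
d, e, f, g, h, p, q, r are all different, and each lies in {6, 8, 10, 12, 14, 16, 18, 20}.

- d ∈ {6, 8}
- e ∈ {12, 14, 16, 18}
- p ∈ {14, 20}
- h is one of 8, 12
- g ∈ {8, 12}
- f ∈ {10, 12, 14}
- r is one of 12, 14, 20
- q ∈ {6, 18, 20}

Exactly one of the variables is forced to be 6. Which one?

Among the 8 variables, 10 fits only f (and all 8 values in {6, 8, 10, 12, 14, 16, 18, 20} must be used), so f = 10.
The 7 still-open variables draw from only 7 values {6, 8, 12, 14, 16, 18, 20}, so each is used; only e can be 16, hence e = 16.
Among the 6 still-open variables, 18 fits only q (and all 6 values in {6, 8, 12, 14, 18, 20} must be used), so q = 18.
The 5 still-open variables together cover exactly {6, 8, 12, 14, 20} — 5 values for 5 variables — and 6 appears only in d's list, so d = 6.

d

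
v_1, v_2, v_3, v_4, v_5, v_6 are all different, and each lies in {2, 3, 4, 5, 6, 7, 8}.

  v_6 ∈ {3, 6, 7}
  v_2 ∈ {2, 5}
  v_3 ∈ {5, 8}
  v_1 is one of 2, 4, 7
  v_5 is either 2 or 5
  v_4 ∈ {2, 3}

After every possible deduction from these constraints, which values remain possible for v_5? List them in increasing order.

2, 5

v_2 and v_5 share exactly the 2 values {2, 5}; by pigeonhole those values go to them, so strike 2, 5 from v_1, v_3, v_4.
v_3 must be 8 (only option left).
That leaves v_4 = 3. Remove 3 from v_6.
No further eliminations apply; v_5 can still be any of 2, 5.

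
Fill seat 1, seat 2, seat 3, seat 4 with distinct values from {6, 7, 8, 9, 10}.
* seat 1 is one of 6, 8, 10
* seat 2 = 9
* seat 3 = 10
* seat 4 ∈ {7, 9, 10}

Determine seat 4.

seat 2 has just one choice, so seat 2 = 9. Remove 9 from seat 4.
seat 3 must be 10 (only option left). So seat 1, seat 4 can't be 10.
So seat 4 = 7.

7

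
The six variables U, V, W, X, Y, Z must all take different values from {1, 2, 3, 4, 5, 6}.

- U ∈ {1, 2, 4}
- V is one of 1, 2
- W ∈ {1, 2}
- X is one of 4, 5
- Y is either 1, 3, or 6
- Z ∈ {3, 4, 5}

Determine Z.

The 6 variables draw from only 6 values {1, 2, 3, 4, 5, 6}, so each is used; only Y can be 6, hence Y = 6.
The 5 still-open variables together cover exactly {1, 2, 3, 4, 5} — 5 values for 5 variables — and 3 appears only in Z's list, so Z = 3.

3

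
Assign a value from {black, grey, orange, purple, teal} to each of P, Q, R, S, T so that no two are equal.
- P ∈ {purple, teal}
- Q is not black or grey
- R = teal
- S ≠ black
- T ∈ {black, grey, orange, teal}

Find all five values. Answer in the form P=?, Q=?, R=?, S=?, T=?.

P=purple, Q=orange, R=teal, S=grey, T=black

R's domain is down to {teal}, so R = teal. Remove teal from P, Q, S, T.
P's domain is down to {purple}, so P = purple. Eliminate purple elsewhere: Q, S.
Q must be orange (only option left). Strike orange from S, T.
S must be grey (only option left). Strike grey from T.
T must be black (only option left).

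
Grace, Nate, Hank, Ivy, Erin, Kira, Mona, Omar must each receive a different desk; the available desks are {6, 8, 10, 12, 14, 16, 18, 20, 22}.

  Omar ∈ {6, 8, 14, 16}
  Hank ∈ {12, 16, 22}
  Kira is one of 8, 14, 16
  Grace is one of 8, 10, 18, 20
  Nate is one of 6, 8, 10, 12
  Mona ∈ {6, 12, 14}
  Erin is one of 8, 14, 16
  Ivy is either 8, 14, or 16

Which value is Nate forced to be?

10

Ivy, Erin, Kira share exactly the 3 values {8, 14, 16}; by pigeonhole those values go to them, so strike 8, 14, 16 from Grace, Nate, Hank, Mona, Omar.
Omar has just one choice, so Omar = 6. Eliminate 6 elsewhere: Nate, Mona.
That leaves Mona = 12. Eliminate 12 elsewhere: Nate, Hank.
So Nate = 10.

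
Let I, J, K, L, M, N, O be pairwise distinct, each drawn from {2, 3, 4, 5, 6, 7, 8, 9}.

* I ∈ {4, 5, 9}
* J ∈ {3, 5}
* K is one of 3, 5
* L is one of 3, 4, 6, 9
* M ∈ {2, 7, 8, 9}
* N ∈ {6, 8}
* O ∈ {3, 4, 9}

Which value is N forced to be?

8

The 2 variables J and K are confined to {3, 5}, which locks those values in; drop them from I, L, O.
I and O share exactly the 2 values {4, 9}; by pigeonhole those values go to them, so strike 4, 9 from L, M.
That leaves L = 6. Remove 6 from N.
So N = 8.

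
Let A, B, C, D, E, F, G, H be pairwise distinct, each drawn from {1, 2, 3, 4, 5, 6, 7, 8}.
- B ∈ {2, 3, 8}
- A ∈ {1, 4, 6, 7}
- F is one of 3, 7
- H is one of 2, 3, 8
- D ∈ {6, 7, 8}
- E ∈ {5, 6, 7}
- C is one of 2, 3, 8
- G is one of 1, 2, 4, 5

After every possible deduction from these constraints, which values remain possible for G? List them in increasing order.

B, C, H between them cover only {2, 3, 8} — a naked triple. Remove those values from D, F, G.
That leaves F = 7. So A, D, E can't be 7.
D must be 6 (only option left). Strike 6 from A, E.
E has just one choice, so E = 5. Strike 5 from G.
No further eliminations apply; G can still be any of 1, 4.

1, 4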